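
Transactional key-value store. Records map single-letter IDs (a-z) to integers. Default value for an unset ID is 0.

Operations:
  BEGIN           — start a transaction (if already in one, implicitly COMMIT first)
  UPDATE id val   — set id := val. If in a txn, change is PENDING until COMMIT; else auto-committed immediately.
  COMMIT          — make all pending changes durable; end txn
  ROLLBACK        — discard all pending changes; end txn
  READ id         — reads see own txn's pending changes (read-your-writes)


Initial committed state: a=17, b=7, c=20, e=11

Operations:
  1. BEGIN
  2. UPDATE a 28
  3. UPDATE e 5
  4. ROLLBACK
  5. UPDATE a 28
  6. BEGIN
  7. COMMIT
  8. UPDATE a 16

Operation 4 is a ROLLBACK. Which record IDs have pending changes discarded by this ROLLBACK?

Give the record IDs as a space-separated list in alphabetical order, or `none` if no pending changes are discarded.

Initial committed: {a=17, b=7, c=20, e=11}
Op 1: BEGIN: in_txn=True, pending={}
Op 2: UPDATE a=28 (pending; pending now {a=28})
Op 3: UPDATE e=5 (pending; pending now {a=28, e=5})
Op 4: ROLLBACK: discarded pending ['a', 'e']; in_txn=False
Op 5: UPDATE a=28 (auto-commit; committed a=28)
Op 6: BEGIN: in_txn=True, pending={}
Op 7: COMMIT: merged [] into committed; committed now {a=28, b=7, c=20, e=11}
Op 8: UPDATE a=16 (auto-commit; committed a=16)
ROLLBACK at op 4 discards: ['a', 'e']

Answer: a e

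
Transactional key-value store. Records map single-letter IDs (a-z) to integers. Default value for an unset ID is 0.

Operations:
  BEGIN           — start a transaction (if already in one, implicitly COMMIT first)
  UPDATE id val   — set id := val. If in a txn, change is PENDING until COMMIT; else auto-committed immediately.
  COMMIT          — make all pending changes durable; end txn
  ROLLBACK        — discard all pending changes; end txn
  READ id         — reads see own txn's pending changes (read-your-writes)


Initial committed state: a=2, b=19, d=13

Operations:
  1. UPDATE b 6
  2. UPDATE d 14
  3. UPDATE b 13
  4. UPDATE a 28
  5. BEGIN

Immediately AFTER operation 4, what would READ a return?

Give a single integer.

Initial committed: {a=2, b=19, d=13}
Op 1: UPDATE b=6 (auto-commit; committed b=6)
Op 2: UPDATE d=14 (auto-commit; committed d=14)
Op 3: UPDATE b=13 (auto-commit; committed b=13)
Op 4: UPDATE a=28 (auto-commit; committed a=28)
After op 4: visible(a) = 28 (pending={}, committed={a=28, b=13, d=14})

Answer: 28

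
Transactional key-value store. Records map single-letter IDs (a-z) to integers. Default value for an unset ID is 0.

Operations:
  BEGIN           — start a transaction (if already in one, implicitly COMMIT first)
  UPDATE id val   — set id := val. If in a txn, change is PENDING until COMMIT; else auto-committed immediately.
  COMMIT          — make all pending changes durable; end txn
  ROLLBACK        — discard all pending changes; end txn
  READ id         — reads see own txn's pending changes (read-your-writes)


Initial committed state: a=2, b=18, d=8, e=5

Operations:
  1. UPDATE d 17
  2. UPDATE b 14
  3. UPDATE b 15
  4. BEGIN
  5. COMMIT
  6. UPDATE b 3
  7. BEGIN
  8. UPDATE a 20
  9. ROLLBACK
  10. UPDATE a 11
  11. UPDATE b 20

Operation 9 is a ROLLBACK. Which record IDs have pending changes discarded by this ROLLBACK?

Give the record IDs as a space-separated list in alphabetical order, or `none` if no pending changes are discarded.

Initial committed: {a=2, b=18, d=8, e=5}
Op 1: UPDATE d=17 (auto-commit; committed d=17)
Op 2: UPDATE b=14 (auto-commit; committed b=14)
Op 3: UPDATE b=15 (auto-commit; committed b=15)
Op 4: BEGIN: in_txn=True, pending={}
Op 5: COMMIT: merged [] into committed; committed now {a=2, b=15, d=17, e=5}
Op 6: UPDATE b=3 (auto-commit; committed b=3)
Op 7: BEGIN: in_txn=True, pending={}
Op 8: UPDATE a=20 (pending; pending now {a=20})
Op 9: ROLLBACK: discarded pending ['a']; in_txn=False
Op 10: UPDATE a=11 (auto-commit; committed a=11)
Op 11: UPDATE b=20 (auto-commit; committed b=20)
ROLLBACK at op 9 discards: ['a']

Answer: a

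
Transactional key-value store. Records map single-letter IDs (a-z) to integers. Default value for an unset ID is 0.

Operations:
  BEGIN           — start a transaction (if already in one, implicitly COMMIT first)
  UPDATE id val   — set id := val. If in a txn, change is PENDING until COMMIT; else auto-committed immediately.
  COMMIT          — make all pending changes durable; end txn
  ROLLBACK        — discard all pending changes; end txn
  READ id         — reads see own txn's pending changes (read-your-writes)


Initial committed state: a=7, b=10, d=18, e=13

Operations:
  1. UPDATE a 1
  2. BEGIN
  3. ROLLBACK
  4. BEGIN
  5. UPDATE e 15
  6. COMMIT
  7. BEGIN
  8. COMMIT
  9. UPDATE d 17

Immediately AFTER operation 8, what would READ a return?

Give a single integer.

Answer: 1

Derivation:
Initial committed: {a=7, b=10, d=18, e=13}
Op 1: UPDATE a=1 (auto-commit; committed a=1)
Op 2: BEGIN: in_txn=True, pending={}
Op 3: ROLLBACK: discarded pending []; in_txn=False
Op 4: BEGIN: in_txn=True, pending={}
Op 5: UPDATE e=15 (pending; pending now {e=15})
Op 6: COMMIT: merged ['e'] into committed; committed now {a=1, b=10, d=18, e=15}
Op 7: BEGIN: in_txn=True, pending={}
Op 8: COMMIT: merged [] into committed; committed now {a=1, b=10, d=18, e=15}
After op 8: visible(a) = 1 (pending={}, committed={a=1, b=10, d=18, e=15})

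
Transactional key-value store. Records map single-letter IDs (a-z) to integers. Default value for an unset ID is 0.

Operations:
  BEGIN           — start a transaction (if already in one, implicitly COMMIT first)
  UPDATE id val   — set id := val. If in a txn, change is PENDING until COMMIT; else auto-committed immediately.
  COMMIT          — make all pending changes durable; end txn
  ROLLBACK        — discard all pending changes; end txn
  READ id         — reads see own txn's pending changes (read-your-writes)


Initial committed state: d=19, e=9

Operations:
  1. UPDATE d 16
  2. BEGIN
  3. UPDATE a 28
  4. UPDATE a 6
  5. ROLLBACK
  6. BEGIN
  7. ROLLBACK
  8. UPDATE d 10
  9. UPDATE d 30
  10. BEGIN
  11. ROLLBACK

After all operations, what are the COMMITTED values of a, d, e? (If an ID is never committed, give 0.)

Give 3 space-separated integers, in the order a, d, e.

Initial committed: {d=19, e=9}
Op 1: UPDATE d=16 (auto-commit; committed d=16)
Op 2: BEGIN: in_txn=True, pending={}
Op 3: UPDATE a=28 (pending; pending now {a=28})
Op 4: UPDATE a=6 (pending; pending now {a=6})
Op 5: ROLLBACK: discarded pending ['a']; in_txn=False
Op 6: BEGIN: in_txn=True, pending={}
Op 7: ROLLBACK: discarded pending []; in_txn=False
Op 8: UPDATE d=10 (auto-commit; committed d=10)
Op 9: UPDATE d=30 (auto-commit; committed d=30)
Op 10: BEGIN: in_txn=True, pending={}
Op 11: ROLLBACK: discarded pending []; in_txn=False
Final committed: {d=30, e=9}

Answer: 0 30 9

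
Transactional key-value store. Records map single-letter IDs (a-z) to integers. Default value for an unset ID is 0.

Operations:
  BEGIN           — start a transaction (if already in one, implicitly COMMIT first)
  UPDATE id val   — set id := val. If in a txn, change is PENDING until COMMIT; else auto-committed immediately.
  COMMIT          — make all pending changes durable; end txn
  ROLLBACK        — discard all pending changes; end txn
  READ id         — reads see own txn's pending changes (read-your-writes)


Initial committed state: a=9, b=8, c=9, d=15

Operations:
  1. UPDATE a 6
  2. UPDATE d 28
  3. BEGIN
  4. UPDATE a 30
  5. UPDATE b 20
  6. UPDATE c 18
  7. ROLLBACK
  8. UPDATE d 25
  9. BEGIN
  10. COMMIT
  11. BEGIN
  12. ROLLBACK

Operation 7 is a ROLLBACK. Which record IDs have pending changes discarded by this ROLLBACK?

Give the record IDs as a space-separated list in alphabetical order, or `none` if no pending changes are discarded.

Initial committed: {a=9, b=8, c=9, d=15}
Op 1: UPDATE a=6 (auto-commit; committed a=6)
Op 2: UPDATE d=28 (auto-commit; committed d=28)
Op 3: BEGIN: in_txn=True, pending={}
Op 4: UPDATE a=30 (pending; pending now {a=30})
Op 5: UPDATE b=20 (pending; pending now {a=30, b=20})
Op 6: UPDATE c=18 (pending; pending now {a=30, b=20, c=18})
Op 7: ROLLBACK: discarded pending ['a', 'b', 'c']; in_txn=False
Op 8: UPDATE d=25 (auto-commit; committed d=25)
Op 9: BEGIN: in_txn=True, pending={}
Op 10: COMMIT: merged [] into committed; committed now {a=6, b=8, c=9, d=25}
Op 11: BEGIN: in_txn=True, pending={}
Op 12: ROLLBACK: discarded pending []; in_txn=False
ROLLBACK at op 7 discards: ['a', 'b', 'c']

Answer: a b c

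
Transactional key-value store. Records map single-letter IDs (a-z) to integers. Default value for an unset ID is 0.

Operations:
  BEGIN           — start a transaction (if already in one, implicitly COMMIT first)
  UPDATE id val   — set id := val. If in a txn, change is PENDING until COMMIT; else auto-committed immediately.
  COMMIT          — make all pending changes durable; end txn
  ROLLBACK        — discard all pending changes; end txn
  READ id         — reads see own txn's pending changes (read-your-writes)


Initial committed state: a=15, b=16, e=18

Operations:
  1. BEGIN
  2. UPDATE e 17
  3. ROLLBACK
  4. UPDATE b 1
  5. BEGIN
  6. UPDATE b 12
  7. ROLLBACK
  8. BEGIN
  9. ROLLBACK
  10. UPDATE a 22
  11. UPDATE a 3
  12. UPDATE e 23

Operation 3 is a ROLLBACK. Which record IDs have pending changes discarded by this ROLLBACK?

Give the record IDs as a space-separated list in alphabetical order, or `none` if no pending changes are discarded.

Answer: e

Derivation:
Initial committed: {a=15, b=16, e=18}
Op 1: BEGIN: in_txn=True, pending={}
Op 2: UPDATE e=17 (pending; pending now {e=17})
Op 3: ROLLBACK: discarded pending ['e']; in_txn=False
Op 4: UPDATE b=1 (auto-commit; committed b=1)
Op 5: BEGIN: in_txn=True, pending={}
Op 6: UPDATE b=12 (pending; pending now {b=12})
Op 7: ROLLBACK: discarded pending ['b']; in_txn=False
Op 8: BEGIN: in_txn=True, pending={}
Op 9: ROLLBACK: discarded pending []; in_txn=False
Op 10: UPDATE a=22 (auto-commit; committed a=22)
Op 11: UPDATE a=3 (auto-commit; committed a=3)
Op 12: UPDATE e=23 (auto-commit; committed e=23)
ROLLBACK at op 3 discards: ['e']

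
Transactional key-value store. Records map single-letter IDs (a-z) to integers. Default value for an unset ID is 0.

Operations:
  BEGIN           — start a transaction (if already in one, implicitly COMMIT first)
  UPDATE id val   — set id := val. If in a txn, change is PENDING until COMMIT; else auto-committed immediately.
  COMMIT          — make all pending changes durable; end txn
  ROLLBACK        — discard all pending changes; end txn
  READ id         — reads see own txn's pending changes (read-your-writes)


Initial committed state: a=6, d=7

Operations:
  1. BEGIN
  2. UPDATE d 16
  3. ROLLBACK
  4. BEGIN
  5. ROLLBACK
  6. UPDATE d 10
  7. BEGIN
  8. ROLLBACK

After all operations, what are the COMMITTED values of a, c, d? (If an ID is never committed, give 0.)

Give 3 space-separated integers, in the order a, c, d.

Answer: 6 0 10

Derivation:
Initial committed: {a=6, d=7}
Op 1: BEGIN: in_txn=True, pending={}
Op 2: UPDATE d=16 (pending; pending now {d=16})
Op 3: ROLLBACK: discarded pending ['d']; in_txn=False
Op 4: BEGIN: in_txn=True, pending={}
Op 5: ROLLBACK: discarded pending []; in_txn=False
Op 6: UPDATE d=10 (auto-commit; committed d=10)
Op 7: BEGIN: in_txn=True, pending={}
Op 8: ROLLBACK: discarded pending []; in_txn=False
Final committed: {a=6, d=10}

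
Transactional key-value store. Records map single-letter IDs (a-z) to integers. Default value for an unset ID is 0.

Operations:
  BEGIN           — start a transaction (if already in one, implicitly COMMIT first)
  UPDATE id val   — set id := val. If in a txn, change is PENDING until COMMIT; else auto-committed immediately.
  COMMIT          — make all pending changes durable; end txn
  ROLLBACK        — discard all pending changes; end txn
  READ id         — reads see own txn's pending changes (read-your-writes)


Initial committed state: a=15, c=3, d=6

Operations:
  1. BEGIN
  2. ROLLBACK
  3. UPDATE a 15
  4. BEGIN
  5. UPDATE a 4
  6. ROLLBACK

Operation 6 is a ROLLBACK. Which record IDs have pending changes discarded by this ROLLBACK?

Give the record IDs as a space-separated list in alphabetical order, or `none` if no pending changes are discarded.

Answer: a

Derivation:
Initial committed: {a=15, c=3, d=6}
Op 1: BEGIN: in_txn=True, pending={}
Op 2: ROLLBACK: discarded pending []; in_txn=False
Op 3: UPDATE a=15 (auto-commit; committed a=15)
Op 4: BEGIN: in_txn=True, pending={}
Op 5: UPDATE a=4 (pending; pending now {a=4})
Op 6: ROLLBACK: discarded pending ['a']; in_txn=False
ROLLBACK at op 6 discards: ['a']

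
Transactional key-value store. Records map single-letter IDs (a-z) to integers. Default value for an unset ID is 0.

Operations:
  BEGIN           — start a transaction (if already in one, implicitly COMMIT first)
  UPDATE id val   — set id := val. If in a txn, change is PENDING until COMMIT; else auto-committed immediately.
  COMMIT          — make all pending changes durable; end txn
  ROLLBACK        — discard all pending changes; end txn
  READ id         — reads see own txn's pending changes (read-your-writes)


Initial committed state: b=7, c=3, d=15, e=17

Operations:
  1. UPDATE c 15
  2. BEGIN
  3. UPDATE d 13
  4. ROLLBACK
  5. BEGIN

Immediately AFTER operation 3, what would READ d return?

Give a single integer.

Answer: 13

Derivation:
Initial committed: {b=7, c=3, d=15, e=17}
Op 1: UPDATE c=15 (auto-commit; committed c=15)
Op 2: BEGIN: in_txn=True, pending={}
Op 3: UPDATE d=13 (pending; pending now {d=13})
After op 3: visible(d) = 13 (pending={d=13}, committed={b=7, c=15, d=15, e=17})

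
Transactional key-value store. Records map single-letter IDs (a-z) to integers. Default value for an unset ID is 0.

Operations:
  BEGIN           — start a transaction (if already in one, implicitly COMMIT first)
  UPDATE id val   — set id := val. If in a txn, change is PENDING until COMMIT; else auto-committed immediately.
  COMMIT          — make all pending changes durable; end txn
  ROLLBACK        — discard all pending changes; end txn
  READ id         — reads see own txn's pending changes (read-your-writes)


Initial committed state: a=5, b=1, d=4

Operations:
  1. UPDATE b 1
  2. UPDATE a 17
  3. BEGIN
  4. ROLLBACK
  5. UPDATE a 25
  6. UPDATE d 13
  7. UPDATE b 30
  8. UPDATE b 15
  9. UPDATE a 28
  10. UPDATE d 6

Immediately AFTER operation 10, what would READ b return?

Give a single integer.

Initial committed: {a=5, b=1, d=4}
Op 1: UPDATE b=1 (auto-commit; committed b=1)
Op 2: UPDATE a=17 (auto-commit; committed a=17)
Op 3: BEGIN: in_txn=True, pending={}
Op 4: ROLLBACK: discarded pending []; in_txn=False
Op 5: UPDATE a=25 (auto-commit; committed a=25)
Op 6: UPDATE d=13 (auto-commit; committed d=13)
Op 7: UPDATE b=30 (auto-commit; committed b=30)
Op 8: UPDATE b=15 (auto-commit; committed b=15)
Op 9: UPDATE a=28 (auto-commit; committed a=28)
Op 10: UPDATE d=6 (auto-commit; committed d=6)
After op 10: visible(b) = 15 (pending={}, committed={a=28, b=15, d=6})

Answer: 15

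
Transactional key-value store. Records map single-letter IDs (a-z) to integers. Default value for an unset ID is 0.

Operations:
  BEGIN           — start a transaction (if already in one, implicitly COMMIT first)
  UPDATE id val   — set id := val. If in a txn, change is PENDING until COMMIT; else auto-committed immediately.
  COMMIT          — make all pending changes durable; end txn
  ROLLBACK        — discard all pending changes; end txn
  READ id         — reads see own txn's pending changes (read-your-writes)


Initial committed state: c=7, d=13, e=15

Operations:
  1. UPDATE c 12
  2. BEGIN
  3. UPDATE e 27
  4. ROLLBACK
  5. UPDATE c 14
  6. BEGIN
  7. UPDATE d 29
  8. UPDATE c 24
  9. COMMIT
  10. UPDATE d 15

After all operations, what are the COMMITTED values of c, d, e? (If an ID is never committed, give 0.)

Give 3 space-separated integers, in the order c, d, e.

Answer: 24 15 15

Derivation:
Initial committed: {c=7, d=13, e=15}
Op 1: UPDATE c=12 (auto-commit; committed c=12)
Op 2: BEGIN: in_txn=True, pending={}
Op 3: UPDATE e=27 (pending; pending now {e=27})
Op 4: ROLLBACK: discarded pending ['e']; in_txn=False
Op 5: UPDATE c=14 (auto-commit; committed c=14)
Op 6: BEGIN: in_txn=True, pending={}
Op 7: UPDATE d=29 (pending; pending now {d=29})
Op 8: UPDATE c=24 (pending; pending now {c=24, d=29})
Op 9: COMMIT: merged ['c', 'd'] into committed; committed now {c=24, d=29, e=15}
Op 10: UPDATE d=15 (auto-commit; committed d=15)
Final committed: {c=24, d=15, e=15}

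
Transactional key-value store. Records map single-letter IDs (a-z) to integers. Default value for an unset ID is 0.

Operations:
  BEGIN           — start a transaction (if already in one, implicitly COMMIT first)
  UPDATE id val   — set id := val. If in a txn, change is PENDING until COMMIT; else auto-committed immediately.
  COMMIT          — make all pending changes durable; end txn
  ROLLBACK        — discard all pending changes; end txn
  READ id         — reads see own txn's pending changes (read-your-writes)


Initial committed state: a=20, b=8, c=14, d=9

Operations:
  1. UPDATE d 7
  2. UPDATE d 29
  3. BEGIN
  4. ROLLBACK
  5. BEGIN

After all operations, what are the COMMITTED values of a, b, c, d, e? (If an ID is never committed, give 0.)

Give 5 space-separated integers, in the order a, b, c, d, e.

Answer: 20 8 14 29 0

Derivation:
Initial committed: {a=20, b=8, c=14, d=9}
Op 1: UPDATE d=7 (auto-commit; committed d=7)
Op 2: UPDATE d=29 (auto-commit; committed d=29)
Op 3: BEGIN: in_txn=True, pending={}
Op 4: ROLLBACK: discarded pending []; in_txn=False
Op 5: BEGIN: in_txn=True, pending={}
Final committed: {a=20, b=8, c=14, d=29}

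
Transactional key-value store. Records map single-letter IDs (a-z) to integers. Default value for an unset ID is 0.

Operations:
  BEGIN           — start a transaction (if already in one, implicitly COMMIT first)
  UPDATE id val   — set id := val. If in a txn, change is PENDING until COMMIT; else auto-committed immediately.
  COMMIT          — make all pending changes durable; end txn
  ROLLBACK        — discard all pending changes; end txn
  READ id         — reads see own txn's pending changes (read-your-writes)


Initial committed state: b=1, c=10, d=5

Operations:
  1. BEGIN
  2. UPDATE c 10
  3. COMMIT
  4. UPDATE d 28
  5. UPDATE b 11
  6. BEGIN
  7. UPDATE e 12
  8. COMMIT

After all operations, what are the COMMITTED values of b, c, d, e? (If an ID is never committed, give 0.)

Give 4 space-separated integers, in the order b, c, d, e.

Answer: 11 10 28 12

Derivation:
Initial committed: {b=1, c=10, d=5}
Op 1: BEGIN: in_txn=True, pending={}
Op 2: UPDATE c=10 (pending; pending now {c=10})
Op 3: COMMIT: merged ['c'] into committed; committed now {b=1, c=10, d=5}
Op 4: UPDATE d=28 (auto-commit; committed d=28)
Op 5: UPDATE b=11 (auto-commit; committed b=11)
Op 6: BEGIN: in_txn=True, pending={}
Op 7: UPDATE e=12 (pending; pending now {e=12})
Op 8: COMMIT: merged ['e'] into committed; committed now {b=11, c=10, d=28, e=12}
Final committed: {b=11, c=10, d=28, e=12}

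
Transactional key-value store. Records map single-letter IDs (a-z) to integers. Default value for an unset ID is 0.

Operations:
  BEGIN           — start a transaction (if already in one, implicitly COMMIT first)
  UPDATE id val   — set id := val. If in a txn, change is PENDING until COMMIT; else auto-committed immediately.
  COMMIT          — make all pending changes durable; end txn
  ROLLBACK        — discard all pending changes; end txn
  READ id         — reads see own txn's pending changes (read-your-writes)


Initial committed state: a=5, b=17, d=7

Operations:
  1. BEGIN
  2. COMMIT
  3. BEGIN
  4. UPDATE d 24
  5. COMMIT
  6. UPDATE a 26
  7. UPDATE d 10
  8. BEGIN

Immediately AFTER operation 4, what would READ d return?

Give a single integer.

Initial committed: {a=5, b=17, d=7}
Op 1: BEGIN: in_txn=True, pending={}
Op 2: COMMIT: merged [] into committed; committed now {a=5, b=17, d=7}
Op 3: BEGIN: in_txn=True, pending={}
Op 4: UPDATE d=24 (pending; pending now {d=24})
After op 4: visible(d) = 24 (pending={d=24}, committed={a=5, b=17, d=7})

Answer: 24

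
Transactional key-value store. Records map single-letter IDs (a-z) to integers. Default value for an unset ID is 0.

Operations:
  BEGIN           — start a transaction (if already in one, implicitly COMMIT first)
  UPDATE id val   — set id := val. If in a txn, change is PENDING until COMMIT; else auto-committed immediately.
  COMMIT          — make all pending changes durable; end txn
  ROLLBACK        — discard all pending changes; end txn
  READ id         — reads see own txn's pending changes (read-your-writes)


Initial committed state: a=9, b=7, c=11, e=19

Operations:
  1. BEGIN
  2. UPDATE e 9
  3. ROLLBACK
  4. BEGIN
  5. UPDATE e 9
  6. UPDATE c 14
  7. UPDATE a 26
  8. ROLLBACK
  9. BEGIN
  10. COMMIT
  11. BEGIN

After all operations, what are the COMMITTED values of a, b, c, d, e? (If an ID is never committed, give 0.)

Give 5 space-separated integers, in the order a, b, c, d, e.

Answer: 9 7 11 0 19

Derivation:
Initial committed: {a=9, b=7, c=11, e=19}
Op 1: BEGIN: in_txn=True, pending={}
Op 2: UPDATE e=9 (pending; pending now {e=9})
Op 3: ROLLBACK: discarded pending ['e']; in_txn=False
Op 4: BEGIN: in_txn=True, pending={}
Op 5: UPDATE e=9 (pending; pending now {e=9})
Op 6: UPDATE c=14 (pending; pending now {c=14, e=9})
Op 7: UPDATE a=26 (pending; pending now {a=26, c=14, e=9})
Op 8: ROLLBACK: discarded pending ['a', 'c', 'e']; in_txn=False
Op 9: BEGIN: in_txn=True, pending={}
Op 10: COMMIT: merged [] into committed; committed now {a=9, b=7, c=11, e=19}
Op 11: BEGIN: in_txn=True, pending={}
Final committed: {a=9, b=7, c=11, e=19}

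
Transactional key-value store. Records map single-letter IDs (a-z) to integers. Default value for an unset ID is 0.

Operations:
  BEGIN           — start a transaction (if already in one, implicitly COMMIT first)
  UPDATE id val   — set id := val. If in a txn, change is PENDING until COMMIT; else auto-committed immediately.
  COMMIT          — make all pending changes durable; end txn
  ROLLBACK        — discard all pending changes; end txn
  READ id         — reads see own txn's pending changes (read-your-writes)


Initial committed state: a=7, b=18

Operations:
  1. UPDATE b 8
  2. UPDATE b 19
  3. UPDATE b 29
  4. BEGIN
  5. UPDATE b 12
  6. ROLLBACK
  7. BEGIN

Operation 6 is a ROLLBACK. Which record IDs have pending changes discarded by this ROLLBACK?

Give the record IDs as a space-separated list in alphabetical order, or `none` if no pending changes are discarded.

Answer: b

Derivation:
Initial committed: {a=7, b=18}
Op 1: UPDATE b=8 (auto-commit; committed b=8)
Op 2: UPDATE b=19 (auto-commit; committed b=19)
Op 3: UPDATE b=29 (auto-commit; committed b=29)
Op 4: BEGIN: in_txn=True, pending={}
Op 5: UPDATE b=12 (pending; pending now {b=12})
Op 6: ROLLBACK: discarded pending ['b']; in_txn=False
Op 7: BEGIN: in_txn=True, pending={}
ROLLBACK at op 6 discards: ['b']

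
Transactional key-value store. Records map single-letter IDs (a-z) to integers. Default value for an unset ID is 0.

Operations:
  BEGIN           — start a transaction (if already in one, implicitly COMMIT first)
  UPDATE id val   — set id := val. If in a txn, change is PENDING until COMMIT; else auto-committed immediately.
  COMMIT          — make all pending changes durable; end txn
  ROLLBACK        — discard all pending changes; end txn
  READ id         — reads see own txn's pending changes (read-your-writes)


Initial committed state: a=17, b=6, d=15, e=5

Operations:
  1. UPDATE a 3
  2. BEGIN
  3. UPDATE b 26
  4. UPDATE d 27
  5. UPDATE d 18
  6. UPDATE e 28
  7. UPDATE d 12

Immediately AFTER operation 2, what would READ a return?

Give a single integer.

Answer: 3

Derivation:
Initial committed: {a=17, b=6, d=15, e=5}
Op 1: UPDATE a=3 (auto-commit; committed a=3)
Op 2: BEGIN: in_txn=True, pending={}
After op 2: visible(a) = 3 (pending={}, committed={a=3, b=6, d=15, e=5})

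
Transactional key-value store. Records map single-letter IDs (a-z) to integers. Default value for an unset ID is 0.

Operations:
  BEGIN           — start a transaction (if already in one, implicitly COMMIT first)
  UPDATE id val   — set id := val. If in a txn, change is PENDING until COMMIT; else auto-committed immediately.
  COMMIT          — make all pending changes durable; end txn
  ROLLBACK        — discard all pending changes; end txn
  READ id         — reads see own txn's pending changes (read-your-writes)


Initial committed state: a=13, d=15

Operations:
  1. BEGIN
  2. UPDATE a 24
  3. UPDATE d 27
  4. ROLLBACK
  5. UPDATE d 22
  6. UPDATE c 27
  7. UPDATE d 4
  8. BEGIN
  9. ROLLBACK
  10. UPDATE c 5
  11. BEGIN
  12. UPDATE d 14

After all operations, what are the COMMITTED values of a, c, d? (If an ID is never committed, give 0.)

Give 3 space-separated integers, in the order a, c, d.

Answer: 13 5 4

Derivation:
Initial committed: {a=13, d=15}
Op 1: BEGIN: in_txn=True, pending={}
Op 2: UPDATE a=24 (pending; pending now {a=24})
Op 3: UPDATE d=27 (pending; pending now {a=24, d=27})
Op 4: ROLLBACK: discarded pending ['a', 'd']; in_txn=False
Op 5: UPDATE d=22 (auto-commit; committed d=22)
Op 6: UPDATE c=27 (auto-commit; committed c=27)
Op 7: UPDATE d=4 (auto-commit; committed d=4)
Op 8: BEGIN: in_txn=True, pending={}
Op 9: ROLLBACK: discarded pending []; in_txn=False
Op 10: UPDATE c=5 (auto-commit; committed c=5)
Op 11: BEGIN: in_txn=True, pending={}
Op 12: UPDATE d=14 (pending; pending now {d=14})
Final committed: {a=13, c=5, d=4}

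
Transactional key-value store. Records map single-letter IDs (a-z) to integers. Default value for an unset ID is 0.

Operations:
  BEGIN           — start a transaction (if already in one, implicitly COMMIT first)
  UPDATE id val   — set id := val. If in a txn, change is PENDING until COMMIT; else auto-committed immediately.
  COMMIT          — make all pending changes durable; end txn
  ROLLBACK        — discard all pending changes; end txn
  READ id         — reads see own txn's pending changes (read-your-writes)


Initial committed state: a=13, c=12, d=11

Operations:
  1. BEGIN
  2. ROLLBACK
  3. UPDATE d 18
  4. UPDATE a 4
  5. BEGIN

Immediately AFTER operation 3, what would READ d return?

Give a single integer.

Initial committed: {a=13, c=12, d=11}
Op 1: BEGIN: in_txn=True, pending={}
Op 2: ROLLBACK: discarded pending []; in_txn=False
Op 3: UPDATE d=18 (auto-commit; committed d=18)
After op 3: visible(d) = 18 (pending={}, committed={a=13, c=12, d=18})

Answer: 18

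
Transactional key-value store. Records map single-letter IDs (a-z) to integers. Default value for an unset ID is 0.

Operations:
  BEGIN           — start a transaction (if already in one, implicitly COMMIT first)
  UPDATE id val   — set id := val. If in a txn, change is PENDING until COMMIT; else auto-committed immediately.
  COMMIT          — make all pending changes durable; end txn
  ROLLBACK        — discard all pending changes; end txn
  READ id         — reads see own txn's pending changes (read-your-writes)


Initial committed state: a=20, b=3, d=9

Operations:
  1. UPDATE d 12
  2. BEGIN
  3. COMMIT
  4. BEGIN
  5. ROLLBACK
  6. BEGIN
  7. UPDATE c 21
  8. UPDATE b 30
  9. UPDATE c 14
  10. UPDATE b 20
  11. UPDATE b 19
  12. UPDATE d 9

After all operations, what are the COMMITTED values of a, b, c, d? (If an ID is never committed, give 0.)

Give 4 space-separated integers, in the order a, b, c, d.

Answer: 20 3 0 12

Derivation:
Initial committed: {a=20, b=3, d=9}
Op 1: UPDATE d=12 (auto-commit; committed d=12)
Op 2: BEGIN: in_txn=True, pending={}
Op 3: COMMIT: merged [] into committed; committed now {a=20, b=3, d=12}
Op 4: BEGIN: in_txn=True, pending={}
Op 5: ROLLBACK: discarded pending []; in_txn=False
Op 6: BEGIN: in_txn=True, pending={}
Op 7: UPDATE c=21 (pending; pending now {c=21})
Op 8: UPDATE b=30 (pending; pending now {b=30, c=21})
Op 9: UPDATE c=14 (pending; pending now {b=30, c=14})
Op 10: UPDATE b=20 (pending; pending now {b=20, c=14})
Op 11: UPDATE b=19 (pending; pending now {b=19, c=14})
Op 12: UPDATE d=9 (pending; pending now {b=19, c=14, d=9})
Final committed: {a=20, b=3, d=12}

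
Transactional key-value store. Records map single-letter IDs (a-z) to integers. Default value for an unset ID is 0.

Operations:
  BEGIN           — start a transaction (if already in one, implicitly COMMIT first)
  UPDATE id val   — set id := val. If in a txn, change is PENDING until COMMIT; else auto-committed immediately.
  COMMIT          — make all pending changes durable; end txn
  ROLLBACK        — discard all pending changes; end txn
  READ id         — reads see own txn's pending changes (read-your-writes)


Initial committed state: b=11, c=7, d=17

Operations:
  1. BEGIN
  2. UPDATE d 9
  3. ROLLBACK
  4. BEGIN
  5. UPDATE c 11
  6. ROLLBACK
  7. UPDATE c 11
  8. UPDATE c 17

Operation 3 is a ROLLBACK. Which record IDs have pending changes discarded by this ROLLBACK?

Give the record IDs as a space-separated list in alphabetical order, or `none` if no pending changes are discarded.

Answer: d

Derivation:
Initial committed: {b=11, c=7, d=17}
Op 1: BEGIN: in_txn=True, pending={}
Op 2: UPDATE d=9 (pending; pending now {d=9})
Op 3: ROLLBACK: discarded pending ['d']; in_txn=False
Op 4: BEGIN: in_txn=True, pending={}
Op 5: UPDATE c=11 (pending; pending now {c=11})
Op 6: ROLLBACK: discarded pending ['c']; in_txn=False
Op 7: UPDATE c=11 (auto-commit; committed c=11)
Op 8: UPDATE c=17 (auto-commit; committed c=17)
ROLLBACK at op 3 discards: ['d']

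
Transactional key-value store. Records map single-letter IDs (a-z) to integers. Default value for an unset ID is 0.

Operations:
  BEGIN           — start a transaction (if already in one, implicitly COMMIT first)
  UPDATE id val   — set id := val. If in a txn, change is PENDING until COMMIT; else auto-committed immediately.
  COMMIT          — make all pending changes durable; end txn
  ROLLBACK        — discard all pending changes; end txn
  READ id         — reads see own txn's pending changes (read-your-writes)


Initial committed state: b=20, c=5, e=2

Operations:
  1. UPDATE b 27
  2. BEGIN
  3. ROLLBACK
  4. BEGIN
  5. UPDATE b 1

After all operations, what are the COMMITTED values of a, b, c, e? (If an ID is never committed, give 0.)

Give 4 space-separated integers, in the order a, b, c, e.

Initial committed: {b=20, c=5, e=2}
Op 1: UPDATE b=27 (auto-commit; committed b=27)
Op 2: BEGIN: in_txn=True, pending={}
Op 3: ROLLBACK: discarded pending []; in_txn=False
Op 4: BEGIN: in_txn=True, pending={}
Op 5: UPDATE b=1 (pending; pending now {b=1})
Final committed: {b=27, c=5, e=2}

Answer: 0 27 5 2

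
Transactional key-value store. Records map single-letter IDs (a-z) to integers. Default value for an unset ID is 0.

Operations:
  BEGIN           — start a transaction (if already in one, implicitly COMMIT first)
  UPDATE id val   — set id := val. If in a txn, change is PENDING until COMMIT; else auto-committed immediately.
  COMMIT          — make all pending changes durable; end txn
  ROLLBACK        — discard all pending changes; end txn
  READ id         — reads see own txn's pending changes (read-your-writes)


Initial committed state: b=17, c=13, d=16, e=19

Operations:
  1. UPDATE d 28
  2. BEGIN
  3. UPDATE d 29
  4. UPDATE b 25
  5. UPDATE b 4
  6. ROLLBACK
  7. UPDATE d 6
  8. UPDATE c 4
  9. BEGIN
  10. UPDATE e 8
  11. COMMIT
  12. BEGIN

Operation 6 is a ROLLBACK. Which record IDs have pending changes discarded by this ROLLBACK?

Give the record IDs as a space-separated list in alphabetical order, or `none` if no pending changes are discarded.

Initial committed: {b=17, c=13, d=16, e=19}
Op 1: UPDATE d=28 (auto-commit; committed d=28)
Op 2: BEGIN: in_txn=True, pending={}
Op 3: UPDATE d=29 (pending; pending now {d=29})
Op 4: UPDATE b=25 (pending; pending now {b=25, d=29})
Op 5: UPDATE b=4 (pending; pending now {b=4, d=29})
Op 6: ROLLBACK: discarded pending ['b', 'd']; in_txn=False
Op 7: UPDATE d=6 (auto-commit; committed d=6)
Op 8: UPDATE c=4 (auto-commit; committed c=4)
Op 9: BEGIN: in_txn=True, pending={}
Op 10: UPDATE e=8 (pending; pending now {e=8})
Op 11: COMMIT: merged ['e'] into committed; committed now {b=17, c=4, d=6, e=8}
Op 12: BEGIN: in_txn=True, pending={}
ROLLBACK at op 6 discards: ['b', 'd']

Answer: b d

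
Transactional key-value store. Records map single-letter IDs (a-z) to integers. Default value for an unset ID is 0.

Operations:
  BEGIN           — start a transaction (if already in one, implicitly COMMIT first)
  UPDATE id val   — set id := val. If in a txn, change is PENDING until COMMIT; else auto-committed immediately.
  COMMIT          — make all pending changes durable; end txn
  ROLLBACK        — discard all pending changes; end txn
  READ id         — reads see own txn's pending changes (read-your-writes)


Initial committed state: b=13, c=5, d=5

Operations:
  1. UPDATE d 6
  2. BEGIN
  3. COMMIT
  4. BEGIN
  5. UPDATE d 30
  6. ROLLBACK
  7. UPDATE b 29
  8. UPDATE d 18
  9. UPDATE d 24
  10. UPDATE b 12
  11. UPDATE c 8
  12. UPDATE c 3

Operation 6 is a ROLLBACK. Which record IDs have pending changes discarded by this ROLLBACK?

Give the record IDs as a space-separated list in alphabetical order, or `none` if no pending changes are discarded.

Answer: d

Derivation:
Initial committed: {b=13, c=5, d=5}
Op 1: UPDATE d=6 (auto-commit; committed d=6)
Op 2: BEGIN: in_txn=True, pending={}
Op 3: COMMIT: merged [] into committed; committed now {b=13, c=5, d=6}
Op 4: BEGIN: in_txn=True, pending={}
Op 5: UPDATE d=30 (pending; pending now {d=30})
Op 6: ROLLBACK: discarded pending ['d']; in_txn=False
Op 7: UPDATE b=29 (auto-commit; committed b=29)
Op 8: UPDATE d=18 (auto-commit; committed d=18)
Op 9: UPDATE d=24 (auto-commit; committed d=24)
Op 10: UPDATE b=12 (auto-commit; committed b=12)
Op 11: UPDATE c=8 (auto-commit; committed c=8)
Op 12: UPDATE c=3 (auto-commit; committed c=3)
ROLLBACK at op 6 discards: ['d']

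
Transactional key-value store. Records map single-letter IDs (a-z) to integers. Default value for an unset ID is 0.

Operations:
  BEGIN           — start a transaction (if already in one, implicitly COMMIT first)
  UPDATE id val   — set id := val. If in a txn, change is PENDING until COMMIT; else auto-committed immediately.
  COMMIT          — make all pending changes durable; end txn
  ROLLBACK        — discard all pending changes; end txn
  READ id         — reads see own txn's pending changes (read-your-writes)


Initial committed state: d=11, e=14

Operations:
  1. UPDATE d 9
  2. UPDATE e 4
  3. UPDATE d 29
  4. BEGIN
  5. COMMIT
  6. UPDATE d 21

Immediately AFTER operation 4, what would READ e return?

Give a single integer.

Initial committed: {d=11, e=14}
Op 1: UPDATE d=9 (auto-commit; committed d=9)
Op 2: UPDATE e=4 (auto-commit; committed e=4)
Op 3: UPDATE d=29 (auto-commit; committed d=29)
Op 4: BEGIN: in_txn=True, pending={}
After op 4: visible(e) = 4 (pending={}, committed={d=29, e=4})

Answer: 4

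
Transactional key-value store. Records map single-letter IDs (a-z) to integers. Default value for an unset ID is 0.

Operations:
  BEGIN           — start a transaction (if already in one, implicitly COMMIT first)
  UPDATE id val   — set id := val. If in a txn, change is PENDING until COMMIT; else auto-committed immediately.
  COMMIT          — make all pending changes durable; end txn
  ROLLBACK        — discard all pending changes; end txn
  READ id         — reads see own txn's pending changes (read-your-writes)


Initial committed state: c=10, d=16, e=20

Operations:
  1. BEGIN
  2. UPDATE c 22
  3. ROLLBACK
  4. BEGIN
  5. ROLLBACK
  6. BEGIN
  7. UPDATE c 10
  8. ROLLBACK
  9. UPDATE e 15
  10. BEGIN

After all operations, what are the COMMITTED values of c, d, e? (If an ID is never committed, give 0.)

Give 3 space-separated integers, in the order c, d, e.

Answer: 10 16 15

Derivation:
Initial committed: {c=10, d=16, e=20}
Op 1: BEGIN: in_txn=True, pending={}
Op 2: UPDATE c=22 (pending; pending now {c=22})
Op 3: ROLLBACK: discarded pending ['c']; in_txn=False
Op 4: BEGIN: in_txn=True, pending={}
Op 5: ROLLBACK: discarded pending []; in_txn=False
Op 6: BEGIN: in_txn=True, pending={}
Op 7: UPDATE c=10 (pending; pending now {c=10})
Op 8: ROLLBACK: discarded pending ['c']; in_txn=False
Op 9: UPDATE e=15 (auto-commit; committed e=15)
Op 10: BEGIN: in_txn=True, pending={}
Final committed: {c=10, d=16, e=15}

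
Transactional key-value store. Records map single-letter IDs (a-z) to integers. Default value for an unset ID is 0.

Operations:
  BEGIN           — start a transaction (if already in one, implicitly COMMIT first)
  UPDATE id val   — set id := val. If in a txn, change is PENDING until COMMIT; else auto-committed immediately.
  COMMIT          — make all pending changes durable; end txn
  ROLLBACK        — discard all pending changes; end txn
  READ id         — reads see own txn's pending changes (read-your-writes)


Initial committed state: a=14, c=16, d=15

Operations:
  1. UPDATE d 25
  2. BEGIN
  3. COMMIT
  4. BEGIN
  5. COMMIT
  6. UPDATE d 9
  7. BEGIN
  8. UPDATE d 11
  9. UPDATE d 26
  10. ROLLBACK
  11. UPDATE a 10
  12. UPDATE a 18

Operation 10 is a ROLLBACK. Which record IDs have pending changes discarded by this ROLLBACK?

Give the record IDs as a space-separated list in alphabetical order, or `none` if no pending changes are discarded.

Answer: d

Derivation:
Initial committed: {a=14, c=16, d=15}
Op 1: UPDATE d=25 (auto-commit; committed d=25)
Op 2: BEGIN: in_txn=True, pending={}
Op 3: COMMIT: merged [] into committed; committed now {a=14, c=16, d=25}
Op 4: BEGIN: in_txn=True, pending={}
Op 5: COMMIT: merged [] into committed; committed now {a=14, c=16, d=25}
Op 6: UPDATE d=9 (auto-commit; committed d=9)
Op 7: BEGIN: in_txn=True, pending={}
Op 8: UPDATE d=11 (pending; pending now {d=11})
Op 9: UPDATE d=26 (pending; pending now {d=26})
Op 10: ROLLBACK: discarded pending ['d']; in_txn=False
Op 11: UPDATE a=10 (auto-commit; committed a=10)
Op 12: UPDATE a=18 (auto-commit; committed a=18)
ROLLBACK at op 10 discards: ['d']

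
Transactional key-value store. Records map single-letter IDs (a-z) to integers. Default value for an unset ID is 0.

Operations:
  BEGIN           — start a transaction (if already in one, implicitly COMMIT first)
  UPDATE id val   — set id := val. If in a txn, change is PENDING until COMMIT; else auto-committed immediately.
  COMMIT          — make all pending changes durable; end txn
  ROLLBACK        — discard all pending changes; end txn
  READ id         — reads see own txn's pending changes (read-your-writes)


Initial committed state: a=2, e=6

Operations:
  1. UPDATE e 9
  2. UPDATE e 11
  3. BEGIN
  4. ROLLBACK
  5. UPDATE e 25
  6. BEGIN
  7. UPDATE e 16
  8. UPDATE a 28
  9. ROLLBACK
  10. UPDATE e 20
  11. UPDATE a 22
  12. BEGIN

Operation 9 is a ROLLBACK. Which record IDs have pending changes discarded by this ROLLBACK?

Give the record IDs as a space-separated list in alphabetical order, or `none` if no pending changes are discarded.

Answer: a e

Derivation:
Initial committed: {a=2, e=6}
Op 1: UPDATE e=9 (auto-commit; committed e=9)
Op 2: UPDATE e=11 (auto-commit; committed e=11)
Op 3: BEGIN: in_txn=True, pending={}
Op 4: ROLLBACK: discarded pending []; in_txn=False
Op 5: UPDATE e=25 (auto-commit; committed e=25)
Op 6: BEGIN: in_txn=True, pending={}
Op 7: UPDATE e=16 (pending; pending now {e=16})
Op 8: UPDATE a=28 (pending; pending now {a=28, e=16})
Op 9: ROLLBACK: discarded pending ['a', 'e']; in_txn=False
Op 10: UPDATE e=20 (auto-commit; committed e=20)
Op 11: UPDATE a=22 (auto-commit; committed a=22)
Op 12: BEGIN: in_txn=True, pending={}
ROLLBACK at op 9 discards: ['a', 'e']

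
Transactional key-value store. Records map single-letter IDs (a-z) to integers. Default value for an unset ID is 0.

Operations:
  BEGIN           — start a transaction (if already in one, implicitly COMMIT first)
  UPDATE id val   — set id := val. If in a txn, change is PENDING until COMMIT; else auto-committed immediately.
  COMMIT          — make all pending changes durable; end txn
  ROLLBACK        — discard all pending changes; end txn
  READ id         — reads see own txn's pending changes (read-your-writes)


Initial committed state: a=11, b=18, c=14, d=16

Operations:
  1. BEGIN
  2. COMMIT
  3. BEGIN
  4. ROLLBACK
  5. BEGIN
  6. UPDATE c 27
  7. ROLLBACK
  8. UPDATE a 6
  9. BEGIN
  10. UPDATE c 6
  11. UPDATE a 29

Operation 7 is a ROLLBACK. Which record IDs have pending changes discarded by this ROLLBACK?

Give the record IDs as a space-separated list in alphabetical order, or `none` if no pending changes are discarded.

Initial committed: {a=11, b=18, c=14, d=16}
Op 1: BEGIN: in_txn=True, pending={}
Op 2: COMMIT: merged [] into committed; committed now {a=11, b=18, c=14, d=16}
Op 3: BEGIN: in_txn=True, pending={}
Op 4: ROLLBACK: discarded pending []; in_txn=False
Op 5: BEGIN: in_txn=True, pending={}
Op 6: UPDATE c=27 (pending; pending now {c=27})
Op 7: ROLLBACK: discarded pending ['c']; in_txn=False
Op 8: UPDATE a=6 (auto-commit; committed a=6)
Op 9: BEGIN: in_txn=True, pending={}
Op 10: UPDATE c=6 (pending; pending now {c=6})
Op 11: UPDATE a=29 (pending; pending now {a=29, c=6})
ROLLBACK at op 7 discards: ['c']

Answer: c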